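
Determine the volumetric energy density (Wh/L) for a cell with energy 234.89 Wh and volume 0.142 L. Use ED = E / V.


ED = E / V = 234.89 / 0.142 = 1654 Wh/L

1654 Wh/L


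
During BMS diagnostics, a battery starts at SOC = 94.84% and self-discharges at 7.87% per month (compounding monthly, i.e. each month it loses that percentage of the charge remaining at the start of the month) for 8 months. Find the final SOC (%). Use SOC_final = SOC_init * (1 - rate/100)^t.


decay = (1 - 7.87/100)^8 = 0.51905
SOC_final = 94.84 * 0.51905 = 49.23%

49.23%


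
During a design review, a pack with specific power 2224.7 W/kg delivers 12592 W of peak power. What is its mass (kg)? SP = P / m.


m = P / SP = 12592 / 2224.7 = 5.660 kg

5.660 kg


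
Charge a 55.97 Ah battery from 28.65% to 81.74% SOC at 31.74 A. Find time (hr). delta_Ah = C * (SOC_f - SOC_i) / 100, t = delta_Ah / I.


Step 1: dSOC = 81.74% - 28.65% = 53.09%
Step 2: delta_Ah = 55.97 * 53.09 / 100 = 29.714 Ah
Step 3: t = 29.714 / 31.74 = 0.9362 hr

0.9362 hr


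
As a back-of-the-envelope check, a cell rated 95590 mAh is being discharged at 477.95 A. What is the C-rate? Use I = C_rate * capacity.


Convert: capacity = 95590 mAh = 95.59 Ah
Rearranging: C_rate = 477.95 / 95.59 = 5C

5C


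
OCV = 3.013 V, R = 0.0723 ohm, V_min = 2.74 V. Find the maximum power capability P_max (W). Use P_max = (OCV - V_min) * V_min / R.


P_max = (OCV - V_min) * V_min / R = (3.013 - 2.74) * 2.74 / 0.0723 = 0.273 * 2.74 / 0.0723 = 10.35 W

10.35 W


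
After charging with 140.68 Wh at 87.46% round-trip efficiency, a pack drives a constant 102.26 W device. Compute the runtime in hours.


Step 1: E_discharge = eta/100 * E_charge = 87.46/100 * 140.68 = 123.04 Wh
Step 2: t = E_discharge / P = 123.04 / 102.26 = 1.203 hr

1.203 hr


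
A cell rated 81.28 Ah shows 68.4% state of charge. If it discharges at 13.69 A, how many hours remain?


Step 1: remaining = SOC/100 * C_total = 68.4/100 * 81.28 = 55.596 Ah
Step 2: t = remaining / I = 55.596 / 13.69 = 4.061 hr

4.061 hr


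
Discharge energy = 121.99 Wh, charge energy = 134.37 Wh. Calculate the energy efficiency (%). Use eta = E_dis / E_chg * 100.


Round-trip efficiency = 121.99/134.37 * 100% = 90.79%

90.79%


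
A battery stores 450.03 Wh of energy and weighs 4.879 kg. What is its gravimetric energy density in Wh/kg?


ED = E / m = 450.03 / 4.879 = 92.24 Wh/kg

92.24 Wh/kg


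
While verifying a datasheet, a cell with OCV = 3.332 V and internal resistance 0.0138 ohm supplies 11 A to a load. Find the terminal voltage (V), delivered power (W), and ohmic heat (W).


Step 1: V_terminal = OCV - I*R = 3.332 - 11 * 0.0138 = 3.1802 V
Step 2: P_out = V_terminal * I = 3.1802 * 11 = 34.98 W
Step 3: Q = I^2 * R = 11^2 * 0.0138 = 1.670 W

V=3.1802 V, P=34.98 W, Q=1.670 W


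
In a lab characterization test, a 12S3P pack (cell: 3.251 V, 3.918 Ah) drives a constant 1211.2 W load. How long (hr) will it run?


Step 1: E_pack = Ns * V_cell * Np * C_cell = 12 * 3.251 * 3 * 3.918 = 458.55 Wh
Step 2: t = E_pack / P = 458.55 / 1211.2 = 0.3786 hr

0.3786 hr


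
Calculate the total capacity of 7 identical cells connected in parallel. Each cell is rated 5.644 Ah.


Parallel capacities add: 7 * 5.644 Ah = 39.508 Ah

39.508 Ah


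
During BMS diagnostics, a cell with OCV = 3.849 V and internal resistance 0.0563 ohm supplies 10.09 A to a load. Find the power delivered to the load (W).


Step 1: V_terminal = OCV - I*R = 3.849 - 10.09 * 0.0563 = 3.2809 V
Step 2: P_out = V_terminal * I = 3.2809 * 10.09 = 33.10 W

33.10 W


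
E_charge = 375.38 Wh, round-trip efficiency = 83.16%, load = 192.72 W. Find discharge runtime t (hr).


Step 1: E_discharge = eta/100 * E_charge = 83.16/100 * 375.38 = 312.17 Wh
Step 2: t = E_discharge / P = 312.17 / 192.72 = 1.620 hr

1.620 hr


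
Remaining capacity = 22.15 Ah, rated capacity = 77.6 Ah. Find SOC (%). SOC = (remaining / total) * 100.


SOC% = 22.15 / 77.6 * 100 = 28.54%

28.54%


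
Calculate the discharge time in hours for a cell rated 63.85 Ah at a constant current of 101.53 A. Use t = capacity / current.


t = capacity / current = 63.85 / 101.53 = 0.6289 hr

0.6289 hr


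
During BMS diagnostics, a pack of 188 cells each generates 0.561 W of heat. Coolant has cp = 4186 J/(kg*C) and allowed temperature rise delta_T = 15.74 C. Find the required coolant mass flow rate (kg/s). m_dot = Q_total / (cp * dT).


Q_total = 188 * 0.561 = 105.47 W
m_dot = Q_total / (cp * dT) = 105.47 / (4186 * 15.74) = 0.001601 kg/s

0.001601 kg/s


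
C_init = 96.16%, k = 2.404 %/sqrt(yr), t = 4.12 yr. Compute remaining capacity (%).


Step 1: sqrt(4.12 yr) = 2.0298
Step 2: drop = 2.404 * 2.0298 = 4.8796
Step 3: C_final = 96.16 - 4.8796 = 91.28%

91.28%


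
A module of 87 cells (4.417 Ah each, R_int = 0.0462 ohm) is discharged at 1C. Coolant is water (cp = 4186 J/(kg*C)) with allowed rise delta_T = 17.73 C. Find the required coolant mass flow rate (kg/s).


Step 1: I = 1 * 4.417 = 4.417 A
Step 2: Q_cell = I^2 * R = 4.417^2 * 0.0462 = 0.90136 W
Step 3: Q_total = 87 * 0.90136 = 78.418 W
Step 4: m_dot = Q_total / (cp * dT) = 78.418 / (4186 * 17.73) = 0.001057 kg/s

0.001057 kg/s


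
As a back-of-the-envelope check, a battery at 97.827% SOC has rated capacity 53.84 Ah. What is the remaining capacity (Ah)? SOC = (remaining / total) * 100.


remaining = SOC / 100 * total = 97.827 / 100 * 53.84 = 52.67 Ah

52.67 Ah


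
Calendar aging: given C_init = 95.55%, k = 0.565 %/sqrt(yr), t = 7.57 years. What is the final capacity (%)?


Step 1: sqrt(7.57 yr) = 2.7514
Step 2: drop = 0.565 * 2.7514 = 1.5545
Step 3: C_final = 95.55 - 1.5545 = 94.00%

94.00%


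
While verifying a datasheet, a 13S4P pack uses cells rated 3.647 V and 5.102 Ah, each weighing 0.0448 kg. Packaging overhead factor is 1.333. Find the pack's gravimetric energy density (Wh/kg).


Step 1: V_pack = 13 * 3.647 = 47.411 V
Step 2: C_pack = 4 * 5.102 = 20.408 Ah
Step 3: E_pack = V_pack * C_pack = 47.411 * 20.408 = 967.56 Wh
Step 4: m_pack = 13 * 4 * 0.0448 * 1.333 = 3.1054 kg
Step 5: ED = E_pack / m_pack = 967.56 / 3.1054 = 311.6 Wh/kg

311.6 Wh/kg


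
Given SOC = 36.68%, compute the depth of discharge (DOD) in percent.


DOD = 100 - SOC = 100 - 36.68 = 63.32%

63.32%


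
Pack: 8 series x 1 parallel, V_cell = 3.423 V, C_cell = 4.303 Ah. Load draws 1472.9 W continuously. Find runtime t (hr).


Step 1: E_pack = Ns * V_cell * Np * C_cell = 8 * 3.423 * 1 * 4.303 = 117.83 Wh
Step 2: t = E_pack / P = 117.83 / 1472.9 = 0.08000 hr

0.08000 hr


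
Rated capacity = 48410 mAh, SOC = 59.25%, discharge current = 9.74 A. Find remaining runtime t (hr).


Convert: C_total = 48410 mAh = 48.41 Ah
Step 1: remaining = SOC/100 * C_total = 59.25/100 * 48.41 = 28.683 Ah
Step 2: t = remaining / I = 28.683 / 9.74 = 2.945 hr

2.945 hr


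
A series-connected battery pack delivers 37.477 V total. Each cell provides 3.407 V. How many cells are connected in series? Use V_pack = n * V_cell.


Rearranging: n = V_pack / V_cell = 37.477 / 3.407 = 11 cells

11


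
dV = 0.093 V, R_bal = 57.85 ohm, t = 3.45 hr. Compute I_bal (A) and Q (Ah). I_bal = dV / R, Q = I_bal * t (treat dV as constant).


I_bal = dV / R = 0.093 / 57.85 = 0.0016076 A
Q = I_bal * t = 0.0016076 * 3.45 = 0.005546 Ah

I=0.0016076 A, Q=0.005546 Ah


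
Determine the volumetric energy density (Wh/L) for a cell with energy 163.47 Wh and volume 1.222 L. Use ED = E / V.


ED = E / V = 163.47 / 1.222 = 133.8 Wh/L

133.8 Wh/L


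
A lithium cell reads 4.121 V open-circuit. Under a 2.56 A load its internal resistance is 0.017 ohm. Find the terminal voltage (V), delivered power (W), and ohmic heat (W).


Step 1: V_terminal = OCV - I*R = 4.121 - 2.56 * 0.017 = 4.0775 V
Step 2: P_out = V_terminal * I = 4.0775 * 2.56 = 10.44 W
Step 3: Q = I^2 * R = 2.56^2 * 0.017 = 0.1114 W

V=4.0775 V, P=10.44 W, Q=0.1114 W


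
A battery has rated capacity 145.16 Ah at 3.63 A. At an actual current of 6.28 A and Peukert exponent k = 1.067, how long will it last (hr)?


Step 1: t_rated = C / I_rated = 145.16 / 3.63 = 39.989 hr
Step 2: ratio = 3.63 / 6.28 = 0.57803
Step 3: ratio^k = 0.57803^1.067 = 0.55719
Step 4: t = t_rated * ratio^k = 39.989 * 0.55719 = 22.28 hr

22.28 hr


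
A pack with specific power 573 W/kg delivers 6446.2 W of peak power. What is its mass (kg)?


m = P / SP = 6446.2 / 573 = 11.25 kg

11.25 kg


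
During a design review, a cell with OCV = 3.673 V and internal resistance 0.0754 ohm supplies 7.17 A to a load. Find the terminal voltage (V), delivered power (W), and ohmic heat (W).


Step 1: V_terminal = OCV - I*R = 3.673 - 7.17 * 0.0754 = 3.1324 V
Step 2: P_out = V_terminal * I = 3.1324 * 7.17 = 22.46 W
Step 3: Q = I^2 * R = 7.17^2 * 0.0754 = 3.876 W

V=3.1324 V, P=22.46 W, Q=3.876 W


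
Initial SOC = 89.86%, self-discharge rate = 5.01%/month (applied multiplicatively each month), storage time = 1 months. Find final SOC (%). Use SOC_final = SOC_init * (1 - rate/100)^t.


Monthly retention factor = 1 - 5.01/100 = 0.9499
Over 1 months: factor^1 = 0.9499
SOC_final = 89.86 * 0.9499 = 85.36%

85.36%


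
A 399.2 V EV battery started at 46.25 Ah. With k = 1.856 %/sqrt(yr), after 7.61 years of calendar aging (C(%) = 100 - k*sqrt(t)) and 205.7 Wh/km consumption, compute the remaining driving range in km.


Step 1: capacity retention = 100 - 1.856 * sqrt(7.61) = 100 - 1.856 * 2.7586 = 94.88%
Step 2: C_now = 46.25 * 94.88/100 = 43.882 Ah
Step 3: E_pack = V * C_now = 399.2 * 43.882 = 17518 Wh
Step 4: range = E_pack / consumption = 17518 / 205.7 = 85.16 km

85.16 km


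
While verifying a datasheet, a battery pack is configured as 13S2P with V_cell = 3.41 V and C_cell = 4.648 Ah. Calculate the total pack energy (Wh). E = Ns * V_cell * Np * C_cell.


E = Ns * Vcell * Np * Ccell = 13 * 3.41 * 2 * 4.648 = 412.1 Wh

412.1 Wh


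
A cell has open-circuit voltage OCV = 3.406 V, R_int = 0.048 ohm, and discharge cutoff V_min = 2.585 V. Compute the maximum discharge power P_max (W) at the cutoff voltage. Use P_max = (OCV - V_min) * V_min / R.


dV = OCV - V_min = 0.821 V (so I_max = dV / R)
P_max = dV * V_min / R = 0.821 * 2.585 / 0.048 = 44.21 W

44.21 W


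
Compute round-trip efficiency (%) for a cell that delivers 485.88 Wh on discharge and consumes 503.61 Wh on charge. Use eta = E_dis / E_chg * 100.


Round-trip efficiency = 485.88/503.61 * 100% = 96.48%

96.48%


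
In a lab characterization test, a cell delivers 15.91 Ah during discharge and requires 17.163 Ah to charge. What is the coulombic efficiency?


eta_c = Q_dis / Q_chg * 100 = 15.91 / 17.163 * 100 = 92.70%

92.70%


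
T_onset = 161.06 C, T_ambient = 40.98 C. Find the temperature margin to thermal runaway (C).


margin = T_onset - T_ambient = 161.06 - 40.98 = 120.08 C

120.08 C


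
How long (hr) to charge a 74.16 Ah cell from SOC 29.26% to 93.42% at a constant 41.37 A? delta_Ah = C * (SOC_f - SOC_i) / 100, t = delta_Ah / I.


Step 1: dSOC = 93.42% - 29.26% = 64.16%
Step 2: delta_Ah = 74.16 * 64.16 / 100 = 47.581 Ah
Step 3: t = 47.581 / 41.37 = 1.150 hr

1.150 hr


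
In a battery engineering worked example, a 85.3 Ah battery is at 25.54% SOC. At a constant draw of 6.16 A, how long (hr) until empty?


Step 1: remaining = SOC/100 * C_total = 25.54/100 * 85.3 = 21.786 Ah
Step 2: t = remaining / I = 21.786 / 6.16 = 3.537 hr

3.537 hr


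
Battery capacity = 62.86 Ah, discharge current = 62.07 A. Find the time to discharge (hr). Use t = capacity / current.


t = capacity / current = 62.86 / 62.07 = 1.013 hr

1.013 hr


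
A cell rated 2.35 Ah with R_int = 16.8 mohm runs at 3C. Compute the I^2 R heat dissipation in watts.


Convert: R = 16.8 mohm = 0.0168 ohm
Step 1: I = C_rate * capacity = 3 * 2.35 = 7.05 A
Step 2: Q = I^2 * R = 7.05^2 * 0.0168 = 49.703 * 0.0168 = 0.8350 W

0.8350 W


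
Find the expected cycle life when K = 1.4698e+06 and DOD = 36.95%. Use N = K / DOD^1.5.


DOD^1.5 = 224.61
N = K / DOD^1.5 = 1.4698e+06 / 224.61 = 6544

6544 cycles


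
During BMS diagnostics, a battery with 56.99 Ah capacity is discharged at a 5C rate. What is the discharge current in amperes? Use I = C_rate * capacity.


I = C_rate * capacity = 5 * 56.99 = 284.95 A

284.95 A


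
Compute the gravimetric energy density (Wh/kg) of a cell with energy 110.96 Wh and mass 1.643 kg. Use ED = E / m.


ED = E / m = 110.96 / 1.643 = 67.53 Wh/kg

67.53 Wh/kg


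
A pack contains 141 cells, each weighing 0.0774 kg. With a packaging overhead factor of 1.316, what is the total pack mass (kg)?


m_pack = n * m_cell * overhead = 141 * 0.0774 * 1.316 = 14.36 kg

14.36 kg


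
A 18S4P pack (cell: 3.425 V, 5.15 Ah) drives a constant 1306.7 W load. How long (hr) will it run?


Step 1: E_pack = Ns * V_cell * Np * C_cell = 18 * 3.425 * 4 * 5.15 = 1270 Wh
Step 2: t = E_pack / P = 1270 / 1306.7 = 0.9719 hr

0.9719 hr


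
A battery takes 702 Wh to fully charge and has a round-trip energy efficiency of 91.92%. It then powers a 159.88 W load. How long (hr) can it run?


Step 1: E_discharge = eta/100 * E_charge = 91.92/100 * 702 = 645.28 Wh
Step 2: t = E_discharge / P = 645.28 / 159.88 = 4.036 hr

4.036 hr


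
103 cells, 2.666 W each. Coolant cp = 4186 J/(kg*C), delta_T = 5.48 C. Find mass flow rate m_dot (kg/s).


Step 1: Total heat Q = 103 * 2.666 W = 274.6 W
Step 2: denom = cp * dT = 4186 * 5.48 = 22939
Step 3: m_dot = 274.6 / 22939 = 0.01197 kg/s

0.01197 kg/s


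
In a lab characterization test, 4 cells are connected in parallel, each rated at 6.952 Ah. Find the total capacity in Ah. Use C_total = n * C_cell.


C_total = 4 * 6.952 = 27.808 Ah

27.808 Ah


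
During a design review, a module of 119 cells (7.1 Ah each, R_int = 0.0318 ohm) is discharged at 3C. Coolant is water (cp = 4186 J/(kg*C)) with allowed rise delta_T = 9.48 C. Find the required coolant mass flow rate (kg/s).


Step 1: I = 3 * 7.1 = 21.3 A
Step 2: Q_cell = I^2 * R = 21.3^2 * 0.0318 = 14.427 W
Step 3: Q_total = 119 * 14.427 = 1716.8 W
Step 4: m_dot = Q_total / (cp * dT) = 1716.8 / (4186 * 9.48) = 0.04326 kg/s

0.04326 kg/s


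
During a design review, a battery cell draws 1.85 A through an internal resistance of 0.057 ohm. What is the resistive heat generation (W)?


Q = I^2 * R = 1.85^2 * 0.057 = 0.1951 W

0.1951 W


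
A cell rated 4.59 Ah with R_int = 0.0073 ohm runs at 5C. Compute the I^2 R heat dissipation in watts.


Step 1: I = C_rate * capacity = 5 * 4.59 = 22.95 A
Step 2: Q = I^2 * R = 22.95^2 * 0.0073 = 526.7 * 0.0073 = 3.845 W

3.845 W


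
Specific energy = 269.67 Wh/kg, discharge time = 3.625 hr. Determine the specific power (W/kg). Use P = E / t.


Specific power = 269.67 Wh/kg / 3.625 hr = 74.39 W/kg

74.39 W/kg


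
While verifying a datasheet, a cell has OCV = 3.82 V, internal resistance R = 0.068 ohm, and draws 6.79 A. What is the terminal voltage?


V = OCV - I*R = 3.82 - 6.79 * 0.068 = 3.358 V

3.358 V


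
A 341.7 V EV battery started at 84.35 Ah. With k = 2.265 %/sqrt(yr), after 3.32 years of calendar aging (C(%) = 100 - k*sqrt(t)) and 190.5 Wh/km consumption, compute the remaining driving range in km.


Step 1: capacity retention = 100 - 2.265 * sqrt(3.32) = 100 - 2.265 * 1.8221 = 95.873%
Step 2: C_now = 84.35 * 95.873/100 = 80.869 Ah
Step 3: E_pack = V * C_now = 341.7 * 80.869 = 27633 Wh
Step 4: range = E_pack / consumption = 27633 / 190.5 = 145.1 km

145.1 km


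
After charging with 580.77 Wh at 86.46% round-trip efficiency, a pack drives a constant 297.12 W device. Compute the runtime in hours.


Step 1: E_discharge = eta/100 * E_charge = 86.46/100 * 580.77 = 502.13 Wh
Step 2: t = E_discharge / P = 502.13 / 297.12 = 1.690 hr

1.690 hr


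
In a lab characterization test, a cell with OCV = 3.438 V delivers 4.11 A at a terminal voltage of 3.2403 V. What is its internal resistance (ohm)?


R = (OCV - V) / I = (3.438 - 3.2403) / 4.11 = 0.04810 ohm

0.04810 ohm


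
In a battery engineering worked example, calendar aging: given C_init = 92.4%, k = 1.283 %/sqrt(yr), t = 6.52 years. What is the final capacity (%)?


sqrt(t) = sqrt(6.52) = 2.5534
C_final = 92.4 - 1.283 * 2.5534 = 89.12%

89.12%


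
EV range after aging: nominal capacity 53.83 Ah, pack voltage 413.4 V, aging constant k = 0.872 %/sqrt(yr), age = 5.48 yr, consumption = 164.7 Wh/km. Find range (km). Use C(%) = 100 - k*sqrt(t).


Step 1: capacity retention = 100 - 0.872 * sqrt(5.48) = 100 - 0.872 * 2.3409 = 97.959%
Step 2: C_now = 53.83 * 97.959/100 = 52.731 Ah
Step 3: E_pack = V * C_now = 413.4 * 52.731 = 21799 Wh
Step 4: range = E_pack / consumption = 21799 / 164.7 = 132.4 km

132.4 km


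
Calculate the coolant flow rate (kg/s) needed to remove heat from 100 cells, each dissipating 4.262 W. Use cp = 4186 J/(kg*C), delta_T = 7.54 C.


Step 1: Total heat Q = 100 * 4.262 W = 426.2 W
Step 2: denom = cp * dT = 4186 * 7.54 = 31562
Step 3: m_dot = 426.2 / 31562 = 0.01350 kg/s

0.01350 kg/s


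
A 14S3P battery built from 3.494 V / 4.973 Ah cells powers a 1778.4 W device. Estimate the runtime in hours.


Step 1: E_pack = Ns * V_cell * Np * C_cell = 14 * 3.494 * 3 * 4.973 = 729.78 Wh
Step 2: t = E_pack / P = 729.78 / 1778.4 = 0.4104 hr

0.4104 hr


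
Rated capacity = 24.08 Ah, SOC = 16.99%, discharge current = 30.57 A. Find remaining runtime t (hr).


Step 1: remaining = SOC/100 * C_total = 16.99/100 * 24.08 = 4.0912 Ah
Step 2: t = remaining / I = 4.0912 / 30.57 = 0.1338 hr

0.1338 hr


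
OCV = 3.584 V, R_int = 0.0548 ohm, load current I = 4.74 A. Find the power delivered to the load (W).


Step 1: V_terminal = OCV - I*R = 3.584 - 4.74 * 0.0548 = 3.3242 V
Step 2: P_out = V_terminal * I = 3.3242 * 4.74 = 15.76 W

15.76 W


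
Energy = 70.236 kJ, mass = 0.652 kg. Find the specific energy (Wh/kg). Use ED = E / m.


Convert: E = 70.236 kJ = 19.51 Wh
ED = E / m = 19.51 / 0.652 = 29.92 Wh/kg

29.92 Wh/kg


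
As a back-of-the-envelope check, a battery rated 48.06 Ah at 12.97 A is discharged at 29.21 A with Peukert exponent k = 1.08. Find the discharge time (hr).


t_rated = C / I_rated = 48.06 / 12.97 = 3.7055 hr
(I_rated/I)^k = (0.44403)^1.08 = 0.41611
t = t_rated * (I_rated/I)^k = 3.7055 * 0.41611 = 1.542 hr

1.542 hr


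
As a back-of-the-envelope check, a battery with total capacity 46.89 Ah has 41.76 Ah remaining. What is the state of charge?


SOC% = 41.76 / 46.89 * 100 = 89.06%

89.06%


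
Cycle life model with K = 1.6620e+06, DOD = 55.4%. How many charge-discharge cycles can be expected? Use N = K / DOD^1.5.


DOD^1.5 = 412.35
N = K / DOD^1.5 = 1.6620e+06 / 412.35 = 4031

4031 cycles


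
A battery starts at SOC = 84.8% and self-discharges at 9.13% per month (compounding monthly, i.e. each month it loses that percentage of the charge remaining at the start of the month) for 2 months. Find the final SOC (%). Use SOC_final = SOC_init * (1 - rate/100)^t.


Monthly retention factor = 1 - 9.13/100 = 0.9087
Over 2 months: factor^2 = 0.82574
SOC_final = 84.8 * 0.82574 = 70.02%

70.02%


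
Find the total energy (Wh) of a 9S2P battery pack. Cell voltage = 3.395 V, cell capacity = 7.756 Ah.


E = Ns * Vcell * Np * Ccell = 9 * 3.395 * 2 * 7.756 = 474.0 Wh

474.0 Wh


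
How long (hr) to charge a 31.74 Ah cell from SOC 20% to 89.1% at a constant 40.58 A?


delta_Ah = 31.74 * (89.1 - 20) / 100 = 21.932 Ah
t = delta_Ah / I = 21.932 / 40.58 = 0.5405 hr

0.5405 hr


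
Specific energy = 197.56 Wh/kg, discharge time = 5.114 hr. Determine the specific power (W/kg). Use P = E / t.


P_specific = E / t = 197.56 / 5.114 = 38.63 W/kg

38.63 W/kg


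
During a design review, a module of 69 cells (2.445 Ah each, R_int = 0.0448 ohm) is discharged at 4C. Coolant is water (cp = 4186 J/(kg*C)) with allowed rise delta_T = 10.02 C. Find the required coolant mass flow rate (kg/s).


Step 1: I = 4 * 2.445 = 9.78 A
Step 2: Q_cell = I^2 * R = 9.78^2 * 0.0448 = 4.285 W
Step 3: Q_total = 69 * 4.285 = 295.67 W
Step 4: m_dot = Q_total / (cp * dT) = 295.67 / (4186 * 10.02) = 0.007049 kg/s

0.007049 kg/s


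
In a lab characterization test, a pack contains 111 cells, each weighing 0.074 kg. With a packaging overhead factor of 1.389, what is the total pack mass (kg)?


Cell mass sum = 111 * 0.074 = 8.214 kg
With overhead 1.389: m_pack = 8.214 * 1.389 = 11.41 kg

11.41 kg


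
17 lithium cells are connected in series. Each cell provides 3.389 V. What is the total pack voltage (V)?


V_pack = n * V_cell = 17 * 3.389 = 57.613 V

57.613 V


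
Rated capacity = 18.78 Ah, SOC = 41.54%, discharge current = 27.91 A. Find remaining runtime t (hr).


Step 1: remaining = SOC/100 * C_total = 41.54/100 * 18.78 = 7.8012 Ah
Step 2: t = remaining / I = 7.8012 / 27.91 = 0.2795 hr

0.2795 hr


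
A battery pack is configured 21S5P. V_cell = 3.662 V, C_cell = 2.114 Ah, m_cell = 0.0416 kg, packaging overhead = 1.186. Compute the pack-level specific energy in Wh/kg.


Step 1: V_pack = 21 * 3.662 = 76.902 V
Step 2: C_pack = 5 * 2.114 = 10.57 Ah
Step 3: E_pack = V_pack * C_pack = 76.902 * 10.57 = 812.85 Wh
Step 4: m_pack = 21 * 5 * 0.0416 * 1.186 = 5.1804 kg
Step 5: ED = E_pack / m_pack = 812.85 / 5.1804 = 156.9 Wh/kg

156.9 Wh/kg


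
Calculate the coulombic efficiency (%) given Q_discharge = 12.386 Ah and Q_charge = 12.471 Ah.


Coulombic efficiency = 12.386/12.471 * 100% = 99.32%

99.32%


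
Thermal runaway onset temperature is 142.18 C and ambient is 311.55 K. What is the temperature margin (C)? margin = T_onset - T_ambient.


Convert: T_ambient = 311.55 K = 38.4 C
margin = 142.18 - 38.4 = 103.78 C

103.78 C


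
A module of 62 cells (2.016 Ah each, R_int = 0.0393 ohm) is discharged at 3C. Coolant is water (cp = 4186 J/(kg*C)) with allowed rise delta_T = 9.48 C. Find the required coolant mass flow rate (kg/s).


Step 1: I = 3 * 2.016 = 6.048 A
Step 2: Q_cell = I^2 * R = 6.048^2 * 0.0393 = 1.4375 W
Step 3: Q_total = 62 * 1.4375 = 89.125 W
Step 4: m_dot = Q_total / (cp * dT) = 89.125 / (4186 * 9.48) = 0.002246 kg/s

0.002246 kg/s


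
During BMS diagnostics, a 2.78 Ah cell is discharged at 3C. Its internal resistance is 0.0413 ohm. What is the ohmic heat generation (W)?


Step 1: I = C_rate * capacity = 3 * 2.78 = 8.34 A
Step 2: Q = I^2 * R = 8.34^2 * 0.0413 = 69.556 * 0.0413 = 2.873 W

2.873 W


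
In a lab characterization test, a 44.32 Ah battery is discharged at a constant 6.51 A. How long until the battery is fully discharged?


Runtime = 44.32 Ah / 6.51 A = 6.808 hr

6.808 hr


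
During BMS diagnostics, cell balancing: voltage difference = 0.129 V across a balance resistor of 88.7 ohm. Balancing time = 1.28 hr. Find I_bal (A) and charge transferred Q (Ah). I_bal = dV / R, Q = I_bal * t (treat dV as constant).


I_bal = dV / R = 0.129 / 88.7 = 0.0014543 A
Q = I_bal * t = 0.0014543 * 1.28 = 0.001862 Ah

I=0.0014543 A, Q=0.001862 Ah


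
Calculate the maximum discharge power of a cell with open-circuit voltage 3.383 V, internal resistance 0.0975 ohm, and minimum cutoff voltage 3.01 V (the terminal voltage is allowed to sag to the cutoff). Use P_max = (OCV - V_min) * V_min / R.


dV = OCV - V_min = 0.373 V (so I_max = dV / R)
P_max = dV * V_min / R = 0.373 * 3.01 / 0.0975 = 11.52 W

11.52 W


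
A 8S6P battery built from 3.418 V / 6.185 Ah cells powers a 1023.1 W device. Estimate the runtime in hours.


Step 1: E_pack = Ns * V_cell * Np * C_cell = 8 * 3.418 * 6 * 6.185 = 1014.7 Wh
Step 2: t = E_pack / P = 1014.7 / 1023.1 = 0.9918 hr

0.9918 hr


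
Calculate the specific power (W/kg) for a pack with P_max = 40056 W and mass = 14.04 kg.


SP = P / m = 40056 / 14.04 = 2853 W/kg

2853 W/kg


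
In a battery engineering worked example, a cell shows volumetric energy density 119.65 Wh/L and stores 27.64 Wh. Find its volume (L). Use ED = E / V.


V = E / ED = 27.64 / 119.65 = 0.2310 L

0.2310 L


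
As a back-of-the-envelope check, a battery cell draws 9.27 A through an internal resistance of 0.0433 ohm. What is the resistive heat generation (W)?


I^2 = 85.933
Q = 85.933 * 0.0433 = 3.721 W

3.721 W


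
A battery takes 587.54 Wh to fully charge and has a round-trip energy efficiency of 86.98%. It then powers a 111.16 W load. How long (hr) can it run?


Step 1: E_discharge = eta/100 * E_charge = 86.98/100 * 587.54 = 511.04 Wh
Step 2: t = E_discharge / P = 511.04 / 111.16 = 4.597 hr

4.597 hr


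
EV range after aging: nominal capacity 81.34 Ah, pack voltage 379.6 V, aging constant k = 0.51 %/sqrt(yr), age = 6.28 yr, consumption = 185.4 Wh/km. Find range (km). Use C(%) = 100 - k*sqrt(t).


Step 1: capacity retention = 100 - 0.51 * sqrt(6.28) = 100 - 0.51 * 2.506 = 98.722%
Step 2: C_now = 81.34 * 98.722/100 = 80.3 Ah
Step 3: E_pack = V * C_now = 379.6 * 80.3 = 30482 Wh
Step 4: range = E_pack / consumption = 30482 / 185.4 = 164.4 km

164.4 km


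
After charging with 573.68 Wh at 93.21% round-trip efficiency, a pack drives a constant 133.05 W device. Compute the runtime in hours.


Step 1: E_discharge = eta/100 * E_charge = 93.21/100 * 573.68 = 534.73 Wh
Step 2: t = E_discharge / P = 534.73 / 133.05 = 4.019 hr

4.019 hr


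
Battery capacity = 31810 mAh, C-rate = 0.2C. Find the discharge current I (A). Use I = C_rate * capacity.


Convert: capacity = 31810 mAh = 31.81 Ah
At 0.2C: I = 0.2 * 31.81 Ah = 6.362 A

6.362 A


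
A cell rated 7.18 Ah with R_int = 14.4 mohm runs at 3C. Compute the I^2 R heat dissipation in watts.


Convert: R = 14.4 mohm = 0.0144 ohm
Step 1: I = C_rate * capacity = 3 * 7.18 = 21.54 A
Step 2: Q = I^2 * R = 21.54^2 * 0.0144 = 463.97 * 0.0144 = 6.681 W

6.681 W


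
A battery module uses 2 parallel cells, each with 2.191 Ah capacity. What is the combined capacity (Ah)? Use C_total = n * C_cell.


Parallel capacities add: 2 * 2.191 Ah = 4.382 Ah

4.382 Ah


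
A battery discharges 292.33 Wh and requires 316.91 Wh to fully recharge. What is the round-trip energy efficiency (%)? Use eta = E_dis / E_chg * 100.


eta_e = E_dis / E_chg * 100 = 292.33 / 316.91 * 100 = 92.24%

92.24%


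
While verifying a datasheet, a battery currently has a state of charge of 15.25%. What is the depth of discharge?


Complement of SOC: DOD = 100% - 15.25% = 84.75%

84.75%


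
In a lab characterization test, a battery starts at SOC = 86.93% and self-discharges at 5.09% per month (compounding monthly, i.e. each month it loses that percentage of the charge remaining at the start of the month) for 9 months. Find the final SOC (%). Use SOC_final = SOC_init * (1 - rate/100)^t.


Monthly retention factor = 1 - 5.09/100 = 0.9491
Over 9 months: factor^9 = 0.6249
SOC_final = 86.93 * 0.6249 = 54.32%

54.32%


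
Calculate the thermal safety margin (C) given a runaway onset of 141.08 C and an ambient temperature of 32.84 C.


Safety margin = 141.08 C - 32.84 C = 108.24 C

108.24 C


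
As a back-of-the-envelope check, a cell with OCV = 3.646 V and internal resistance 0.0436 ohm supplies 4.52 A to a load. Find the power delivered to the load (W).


Step 1: V_terminal = OCV - I*R = 3.646 - 4.52 * 0.0436 = 3.4489 V
Step 2: P_out = V_terminal * I = 3.4489 * 4.52 = 15.59 W

15.59 W


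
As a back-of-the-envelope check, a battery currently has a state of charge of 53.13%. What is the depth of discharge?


Complement of SOC: DOD = 100% - 53.13% = 46.87%

46.87%


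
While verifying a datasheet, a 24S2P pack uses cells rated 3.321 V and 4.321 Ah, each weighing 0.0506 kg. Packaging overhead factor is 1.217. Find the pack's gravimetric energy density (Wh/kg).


Step 1: V_pack = 24 * 3.321 = 79.704 V
Step 2: C_pack = 2 * 4.321 = 8.642 Ah
Step 3: E_pack = V_pack * C_pack = 79.704 * 8.642 = 688.8 Wh
Step 4: m_pack = 24 * 2 * 0.0506 * 1.217 = 2.9558 kg
Step 5: ED = E_pack / m_pack = 688.8 / 2.9558 = 233.0 Wh/kg

233.0 Wh/kg


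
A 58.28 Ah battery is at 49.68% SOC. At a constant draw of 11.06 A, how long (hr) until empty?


Step 1: remaining = SOC/100 * C_total = 49.68/100 * 58.28 = 28.954 Ah
Step 2: t = remaining / I = 28.954 / 11.06 = 2.618 hr

2.618 hr


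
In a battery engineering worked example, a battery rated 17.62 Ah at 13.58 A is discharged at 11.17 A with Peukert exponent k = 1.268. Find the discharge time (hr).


Step 1: t_rated = C / I_rated = 17.62 / 13.58 = 1.2975 hr
Step 2: ratio = 13.58 / 11.17 = 1.2158
Step 3: ratio^k = 1.2158^1.268 = 1.2812
Step 4: t = t_rated * ratio^k = 1.2975 * 1.2812 = 1.662 hr

1.662 hr


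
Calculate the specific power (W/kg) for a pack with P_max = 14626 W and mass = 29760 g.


Convert: m = 29760 g = 29.76 kg
Specific power = 14626 W / 29.76 kg = 491.5 W/kg

491.5 W/kg


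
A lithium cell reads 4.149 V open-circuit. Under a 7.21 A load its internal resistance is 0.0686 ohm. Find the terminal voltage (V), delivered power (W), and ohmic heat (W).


Step 1: V_terminal = OCV - I*R = 4.149 - 7.21 * 0.0686 = 3.6544 V
Step 2: P_out = V_terminal * I = 3.6544 * 7.21 = 26.35 W
Step 3: Q = I^2 * R = 7.21^2 * 0.0686 = 3.566 W

V=3.6544 V, P=26.35 W, Q=3.566 W


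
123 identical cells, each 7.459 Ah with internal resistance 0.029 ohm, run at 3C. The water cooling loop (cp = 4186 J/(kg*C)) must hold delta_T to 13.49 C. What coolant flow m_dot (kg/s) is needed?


Step 1: I = 3 * 7.459 = 22.377 A
Step 2: Q_cell = I^2 * R = 22.377^2 * 0.029 = 14.521 W
Step 3: Q_total = 123 * 14.521 = 1786.1 W
Step 4: m_dot = Q_total / (cp * dT) = 1786.1 / (4186 * 13.49) = 0.03163 kg/s

0.03163 kg/s


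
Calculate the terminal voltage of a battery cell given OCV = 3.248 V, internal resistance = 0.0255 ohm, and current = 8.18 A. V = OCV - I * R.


IR drop = 8.18 * 0.0255 = 0.20859 V
V = 3.248 - 0.20859 = 3.039 V

3.039 V


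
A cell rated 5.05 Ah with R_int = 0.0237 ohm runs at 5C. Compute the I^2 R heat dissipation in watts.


Step 1: I = C_rate * capacity = 5 * 5.05 = 25.25 A
Step 2: Q = I^2 * R = 25.25^2 * 0.0237 = 637.56 * 0.0237 = 15.11 W

15.11 W


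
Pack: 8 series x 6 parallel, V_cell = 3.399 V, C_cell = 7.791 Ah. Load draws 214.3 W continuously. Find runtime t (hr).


Step 1: E_pack = Ns * V_cell * Np * C_cell = 8 * 3.399 * 6 * 7.791 = 1271.1 Wh
Step 2: t = E_pack / P = 1271.1 / 214.3 = 5.931 hr

5.931 hr


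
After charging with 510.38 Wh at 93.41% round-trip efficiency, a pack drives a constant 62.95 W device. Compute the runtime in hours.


Step 1: E_discharge = eta/100 * E_charge = 93.41/100 * 510.38 = 476.75 Wh
Step 2: t = E_discharge / P = 476.75 / 62.95 = 7.573 hr

7.573 hr


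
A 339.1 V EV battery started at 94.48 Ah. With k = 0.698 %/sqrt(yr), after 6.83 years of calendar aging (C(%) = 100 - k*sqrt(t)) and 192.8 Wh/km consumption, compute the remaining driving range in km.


Step 1: capacity retention = 100 - 0.698 * sqrt(6.83) = 100 - 0.698 * 2.6134 = 98.176%
Step 2: C_now = 94.48 * 98.176/100 = 92.757 Ah
Step 3: E_pack = V * C_now = 339.1 * 92.757 = 31454 Wh
Step 4: range = E_pack / consumption = 31454 / 192.8 = 163.1 km

163.1 km


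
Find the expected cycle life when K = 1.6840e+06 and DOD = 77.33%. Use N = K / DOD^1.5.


DOD^1.5 = 680.02
N = K / DOD^1.5 = 1.6840e+06 / 680.02 = 2476

2476 cycles


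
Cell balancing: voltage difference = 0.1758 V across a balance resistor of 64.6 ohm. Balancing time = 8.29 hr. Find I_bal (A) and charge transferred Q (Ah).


First, Ohm's law: I_bal = 0.1758 V / 64.6 ohm = 0.0027214 A
Then Q = I * t = 0.0027214 A * 8.29 hr = 0.02256 Ah

I=0.0027214 A, Q=0.02256 Ah


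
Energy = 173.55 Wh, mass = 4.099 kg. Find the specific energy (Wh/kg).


Specific energy = 173.55 Wh / 4.099 kg = 42.34 Wh/kg

42.34 Wh/kg


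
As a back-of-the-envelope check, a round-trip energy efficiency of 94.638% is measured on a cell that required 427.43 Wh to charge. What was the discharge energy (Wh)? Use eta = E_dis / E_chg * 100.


E_dis = eta/100 * E_chg = 94.638/100 * 427.43 = 404.5 Wh

404.5 Wh


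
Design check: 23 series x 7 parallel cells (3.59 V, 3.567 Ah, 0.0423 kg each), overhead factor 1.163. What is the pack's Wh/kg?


Step 1: V_pack = 23 * 3.59 = 82.57 V
Step 2: C_pack = 7 * 3.567 = 24.969 Ah
Step 3: E_pack = V_pack * C_pack = 82.57 * 24.969 = 2061.7 Wh
Step 4: m_pack = 23 * 7 * 0.0423 * 1.163 = 7.9204 kg
Step 5: ED = E_pack / m_pack = 2061.7 / 7.9204 = 260.3 Wh/kg

260.3 Wh/kg


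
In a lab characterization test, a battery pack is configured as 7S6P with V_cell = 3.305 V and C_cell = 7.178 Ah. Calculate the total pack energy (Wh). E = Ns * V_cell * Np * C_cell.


E = Ns * Vcell * Np * Ccell = 7 * 3.305 * 6 * 7.178 = 996.4 Wh

996.4 Wh


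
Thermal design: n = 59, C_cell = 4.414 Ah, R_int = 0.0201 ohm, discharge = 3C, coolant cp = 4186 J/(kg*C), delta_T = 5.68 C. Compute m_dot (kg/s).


Step 1: I = 3 * 4.414 = 13.242 A
Step 2: Q_cell = I^2 * R = 13.242^2 * 0.0201 = 3.5245 W
Step 3: Q_total = 59 * 3.5245 = 207.95 W
Step 4: m_dot = Q_total / (cp * dT) = 207.95 / (4186 * 5.68) = 0.008746 kg/s

0.008746 kg/s


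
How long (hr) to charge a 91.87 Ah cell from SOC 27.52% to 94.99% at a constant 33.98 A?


Step 1: dSOC = 94.99% - 27.52% = 67.47%
Step 2: delta_Ah = 91.87 * 67.47 / 100 = 61.985 Ah
Step 3: t = 61.985 / 33.98 = 1.824 hr

1.824 hr


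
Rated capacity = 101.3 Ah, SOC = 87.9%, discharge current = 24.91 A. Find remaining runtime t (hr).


Step 1: remaining = SOC/100 * C_total = 87.9/100 * 101.3 = 89.043 Ah
Step 2: t = remaining / I = 89.043 / 24.91 = 3.575 hr

3.575 hr


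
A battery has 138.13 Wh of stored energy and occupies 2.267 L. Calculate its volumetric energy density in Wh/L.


ED = E / V = 138.13 / 2.267 = 60.93 Wh/L

60.93 Wh/L


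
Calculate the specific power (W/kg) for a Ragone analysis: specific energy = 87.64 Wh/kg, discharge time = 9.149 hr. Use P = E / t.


Specific power = 87.64 Wh/kg / 9.149 hr = 9.579 W/kg

9.579 W/kg


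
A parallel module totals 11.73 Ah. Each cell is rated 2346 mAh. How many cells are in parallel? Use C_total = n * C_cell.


Convert: C_cell = 2346 mAh = 2.346 Ah
n = C_total / C_cell = 11.73 / 2.346 = 5

5


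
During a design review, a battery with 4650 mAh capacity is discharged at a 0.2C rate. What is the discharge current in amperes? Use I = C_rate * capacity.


Convert: capacity = 4650 mAh = 4.65 Ah
I = C_rate * capacity = 0.2 * 4.65 = 0.93 A

0.93 A


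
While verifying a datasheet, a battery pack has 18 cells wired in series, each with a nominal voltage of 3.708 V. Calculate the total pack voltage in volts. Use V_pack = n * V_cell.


V_pack = n * V_cell = 18 * 3.708 = 66.744 V

66.744 V


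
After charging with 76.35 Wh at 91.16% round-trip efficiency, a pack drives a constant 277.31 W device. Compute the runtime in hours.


Step 1: E_discharge = eta/100 * E_charge = 91.16/100 * 76.35 = 69.601 Wh
Step 2: t = E_discharge / P = 69.601 / 277.31 = 0.2510 hr

0.2510 hr


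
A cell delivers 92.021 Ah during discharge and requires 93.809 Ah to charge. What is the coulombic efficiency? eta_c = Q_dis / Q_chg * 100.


Coulombic efficiency = 92.021/93.809 * 100% = 98.09%

98.09%


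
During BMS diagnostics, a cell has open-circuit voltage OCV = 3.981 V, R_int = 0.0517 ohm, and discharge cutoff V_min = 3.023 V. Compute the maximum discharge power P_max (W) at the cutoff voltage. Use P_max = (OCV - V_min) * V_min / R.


dV = OCV - V_min = 0.958 V (so I_max = dV / R)
P_max = dV * V_min / R = 0.958 * 3.023 / 0.0517 = 56.02 W

56.02 W


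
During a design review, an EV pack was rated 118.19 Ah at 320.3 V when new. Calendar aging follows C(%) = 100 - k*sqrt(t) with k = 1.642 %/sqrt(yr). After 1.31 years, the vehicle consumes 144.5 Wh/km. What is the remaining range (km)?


Step 1: capacity retention = 100 - 1.642 * sqrt(1.31) = 100 - 1.642 * 1.1446 = 98.121%
Step 2: C_now = 118.19 * 98.121/100 = 115.97 Ah
Step 3: E_pack = V * C_now = 320.3 * 115.97 = 37145 Wh
Step 4: range = E_pack / consumption = 37145 / 144.5 = 257.1 km

257.1 km


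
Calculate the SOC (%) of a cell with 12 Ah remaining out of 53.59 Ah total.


SOC = (remaining / total) * 100 = (12 / 53.59) * 100 = 22.39%

22.39%


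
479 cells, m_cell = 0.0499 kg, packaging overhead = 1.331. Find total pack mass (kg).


m_pack = n * m_cell * overhead = 479 * 0.0499 * 1.331 = 31.81 kg

31.81 kg


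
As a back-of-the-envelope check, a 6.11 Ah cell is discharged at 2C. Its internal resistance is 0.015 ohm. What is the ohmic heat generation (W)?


Step 1: I = C_rate * capacity = 2 * 6.11 = 12.22 A
Step 2: Q = I^2 * R = 12.22^2 * 0.015 = 149.33 * 0.015 = 2.240 W

2.240 W


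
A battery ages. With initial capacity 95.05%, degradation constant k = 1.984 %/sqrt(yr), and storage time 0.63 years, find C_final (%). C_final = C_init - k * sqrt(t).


sqrt(t) = sqrt(0.63) = 0.79373
C_final = 95.05 - 1.984 * 0.79373 = 93.48%

93.48%


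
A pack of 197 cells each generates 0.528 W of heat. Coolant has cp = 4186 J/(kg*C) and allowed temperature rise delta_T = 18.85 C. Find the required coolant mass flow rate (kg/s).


Q_total = 197 * 0.528 = 104.02 W
m_dot = Q_total / (cp * dT) = 104.02 / (4186 * 18.85) = 0.001318 kg/s

0.001318 kg/s


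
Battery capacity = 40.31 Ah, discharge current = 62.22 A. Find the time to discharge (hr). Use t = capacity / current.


t = capacity / current = 40.31 / 62.22 = 0.6479 hr

0.6479 hr


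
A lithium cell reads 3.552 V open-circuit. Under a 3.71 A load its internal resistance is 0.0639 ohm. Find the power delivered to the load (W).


Step 1: V_terminal = OCV - I*R = 3.552 - 3.71 * 0.0639 = 3.3149 V
Step 2: P_out = V_terminal * I = 3.3149 * 3.71 = 12.30 W

12.30 W


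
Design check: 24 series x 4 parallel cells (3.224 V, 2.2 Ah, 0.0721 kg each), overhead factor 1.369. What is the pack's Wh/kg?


Step 1: V_pack = 24 * 3.224 = 77.376 V
Step 2: C_pack = 4 * 2.2 = 8.8 Ah
Step 3: E_pack = V_pack * C_pack = 77.376 * 8.8 = 680.91 Wh
Step 4: m_pack = 24 * 4 * 0.0721 * 1.369 = 9.4757 kg
Step 5: ED = E_pack / m_pack = 680.91 / 9.4757 = 71.86 Wh/kg

71.86 Wh/kg


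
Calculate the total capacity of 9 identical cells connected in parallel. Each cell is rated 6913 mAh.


Convert: C_cell = 6913 mAh = 6.913 Ah
C_total = 9 * 6.913 = 62.217 Ah

62.217 Ah


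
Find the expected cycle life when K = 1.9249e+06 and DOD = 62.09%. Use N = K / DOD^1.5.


Step 1: DOD^1.5 = 62.09^1.5 = 489.25
Step 2: N = 1.9249e+06 / 489.25 = 3934 cycles

3934 cycles


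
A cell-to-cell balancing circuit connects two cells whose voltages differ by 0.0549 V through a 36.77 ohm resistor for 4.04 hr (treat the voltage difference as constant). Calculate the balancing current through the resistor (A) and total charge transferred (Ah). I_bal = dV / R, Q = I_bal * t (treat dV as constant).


I_bal = dV / R = 0.0549 / 36.77 = 0.0014931 A
Q = I_bal * t = 0.0014931 * 4.04 = 0.006032 Ah

I=0.0014931 A, Q=0.006032 Ah


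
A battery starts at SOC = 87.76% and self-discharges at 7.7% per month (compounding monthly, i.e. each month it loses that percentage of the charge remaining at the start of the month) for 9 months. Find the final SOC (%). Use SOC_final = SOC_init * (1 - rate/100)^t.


Monthly retention factor = 1 - 7.7/100 = 0.923
Over 9 months: factor^9 = 0.4862
SOC_final = 87.76 * 0.4862 = 42.67%

42.67%


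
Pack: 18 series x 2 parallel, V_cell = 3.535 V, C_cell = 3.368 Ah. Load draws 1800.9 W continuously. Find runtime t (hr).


Step 1: E_pack = Ns * V_cell * Np * C_cell = 18 * 3.535 * 2 * 3.368 = 428.61 Wh
Step 2: t = E_pack / P = 428.61 / 1800.9 = 0.2380 hr

0.2380 hr


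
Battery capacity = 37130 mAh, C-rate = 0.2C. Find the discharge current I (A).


Convert: capacity = 37130 mAh = 37.13 Ah
At 0.2C: I = 0.2 * 37.13 Ah = 7.426 A

7.426 A


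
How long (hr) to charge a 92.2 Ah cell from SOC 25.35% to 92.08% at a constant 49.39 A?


Step 1: dSOC = 92.08% - 25.35% = 66.73%
Step 2: delta_Ah = 92.2 * 66.73 / 100 = 61.525 Ah
Step 3: t = 61.525 / 49.39 = 1.246 hr

1.246 hr
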